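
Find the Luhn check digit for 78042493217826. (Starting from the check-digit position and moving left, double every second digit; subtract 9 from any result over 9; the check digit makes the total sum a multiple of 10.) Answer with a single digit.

0

Partial digits right→left: 6 2 8 7 1 2 3 9 4 2 4 0 8 7
Double every second digit counting from the check-digit position (so the 1st, 3rd, 5th, ... of the partial from the right).
  doubled (with −9 where >9): 3 7 2 6 8 8 7 → sum 41
  kept as-is: 2 7 2 9 2 0 7 → sum 29
Total = 41 + 29 = 70.
Check digit = (10 − (70 mod 10)) mod 10 = 0.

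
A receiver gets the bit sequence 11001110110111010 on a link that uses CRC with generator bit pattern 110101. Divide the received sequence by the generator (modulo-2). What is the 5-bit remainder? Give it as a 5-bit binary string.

Modulo-2 division of 11001110110111010 by 110101:
  pos 0: 110011 XOR 110101 = 000110
  pos 3: 110101 XOR 110101 = 000000
  pos 9: 101110 XOR 110101 = 011011
  pos 10: 110111 XOR 110101 = 000010
Remainder = 00100 (nonzero — an error is detected).

00100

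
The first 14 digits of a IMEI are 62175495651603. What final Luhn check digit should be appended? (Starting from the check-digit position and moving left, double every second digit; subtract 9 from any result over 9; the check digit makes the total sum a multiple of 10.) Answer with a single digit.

Partial digits right→left: 3 0 6 1 5 6 5 9 4 5 7 1 2 6
Double every second digit counting from the check-digit position (so the 1st, 3rd, 5th, ... of the partial from the right).
  doubled (with −9 where >9): 6 3 1 1 8 5 4 → sum 28
  kept as-is: 0 1 6 9 5 1 6 → sum 28
Total = 28 + 28 = 56.
Check digit = (10 − (56 mod 10)) mod 10 = 4.

4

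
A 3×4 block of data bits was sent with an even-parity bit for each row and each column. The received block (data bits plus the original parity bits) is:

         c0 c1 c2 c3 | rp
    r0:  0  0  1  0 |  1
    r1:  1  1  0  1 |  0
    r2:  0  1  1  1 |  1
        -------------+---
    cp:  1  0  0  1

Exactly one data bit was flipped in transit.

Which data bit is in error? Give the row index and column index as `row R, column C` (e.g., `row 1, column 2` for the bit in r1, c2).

row 1, column 3

Recompute each row's even parity and compare to rp:
  r0: data parity 1, sent rp 1 → ok
  r1: data parity 1, sent rp 0 → mismatch
  r2: data parity 1, sent rp 1 → ok
Recompute each column's even parity and compare to cp:
  c0: data parity 1, sent cp 1 → ok
  c1: data parity 0, sent cp 0 → ok
  c2: data parity 0, sent cp 0 → ok
  c3: data parity 0, sent cp 1 → mismatch
Exactly one row (r1) and one column (c3) fail → the flipped bit is at their intersection.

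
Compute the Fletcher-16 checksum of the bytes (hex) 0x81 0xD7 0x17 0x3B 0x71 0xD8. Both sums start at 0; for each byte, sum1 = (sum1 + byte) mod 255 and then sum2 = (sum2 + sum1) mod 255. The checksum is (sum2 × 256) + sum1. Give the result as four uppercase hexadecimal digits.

0AF5

Running sums (mod 255):
  after byte 0 (0x81): sum1=129, sum2=129
  after byte 1 (0xD7): sum1=89, sum2=218
  after byte 2 (0x17): sum1=112, sum2=75
  after byte 3 (0x3B): sum1=171, sum2=246
  after byte 4 (0x71): sum1=29, sum2=20
  after byte 5 (0xD8): sum1=245, sum2=10
Checksum = sum2·256 + sum1 = 10·256 + 245 = 2805 = 0x0AF5.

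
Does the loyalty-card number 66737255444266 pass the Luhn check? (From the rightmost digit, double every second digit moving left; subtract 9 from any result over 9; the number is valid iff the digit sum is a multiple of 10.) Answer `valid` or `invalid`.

invalid

From the right, keep odd positions and double even positions (subtract 9 from any doubled value over 9):
  doubled (positions 2,4,...): 3 8 8 1 5 5 3 → sum 33
  kept (positions 1,3,...): 6 2 4 5 2 3 6 → sum 28
Total = 61.
61 mod 10 = 1, so the number is invalid.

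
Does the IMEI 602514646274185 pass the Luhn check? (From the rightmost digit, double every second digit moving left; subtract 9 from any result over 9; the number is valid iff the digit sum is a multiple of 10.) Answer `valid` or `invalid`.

valid

From the right, keep odd positions and double even positions (subtract 9 from any doubled value over 9):
  doubled (positions 2,4,...): 7 8 4 8 8 1 0 → sum 36
  kept (positions 1,3,...): 5 1 7 6 6 1 2 6 → sum 34
Total = 70.
70 mod 10 = 0, so the number is valid.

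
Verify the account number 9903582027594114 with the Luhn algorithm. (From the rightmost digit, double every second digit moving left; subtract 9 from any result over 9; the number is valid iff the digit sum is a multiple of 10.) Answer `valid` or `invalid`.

From the right, keep odd positions and double even positions (subtract 9 from any doubled value over 9):
  doubled (positions 2,4,...): 2 8 1 4 4 1 0 9 → sum 29
  kept (positions 1,3,...): 4 1 9 7 0 8 3 9 → sum 41
Total = 70.
70 mod 10 = 0, so the number is valid.

valid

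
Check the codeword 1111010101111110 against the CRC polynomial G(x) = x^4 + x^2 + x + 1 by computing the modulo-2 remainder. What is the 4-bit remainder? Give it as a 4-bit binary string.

0000

Modulo-2 division of 1111010101111110 by 10111:
  pos 0: 11110 XOR 10111 = 01001
  pos 1: 10011 XOR 10111 = 00100
  pos 3: 10001 XOR 10111 = 00110
  pos 5: 11001 XOR 10111 = 01110
  pos 6: 11101 XOR 10111 = 01010
  pos 7: 10101 XOR 10111 = 00010
  pos 10: 10111 XOR 10111 = 00000
Remainder = 0000 (zero — the frame passes the CRC check).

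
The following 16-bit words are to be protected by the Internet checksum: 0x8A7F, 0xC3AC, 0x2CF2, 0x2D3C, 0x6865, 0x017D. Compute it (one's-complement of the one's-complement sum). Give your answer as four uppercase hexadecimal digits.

One's-complement addition (fold any carry out of bit 15 back into bit 0):
  0x8A7F + 0xC3AC = 0x14E2B → wrap carry → 0x4E2C
  0x4E2C + 0x2CF2 = 0x07B1E
  0x7B1E + 0x2D3C = 0x0A85A
  0xA85A + 0x6865 = 0x110BF → wrap carry → 0x10C0
  0x10C0 + 0x017D = 0x0123D
One's-complement sum = 0x123D.
Checksum = ~0x123D & 0xFFFF = 0xEDC2.

EDC2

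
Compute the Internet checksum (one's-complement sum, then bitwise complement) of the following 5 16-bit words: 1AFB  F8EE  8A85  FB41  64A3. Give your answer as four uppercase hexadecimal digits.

01AB

One's-complement addition (fold any carry out of bit 15 back into bit 0):
  0x1AFB + 0xF8EE = 0x113E9 → wrap carry → 0x13EA
  0x13EA + 0x8A85 = 0x09E6F
  0x9E6F + 0xFB41 = 0x199B0 → wrap carry → 0x99B1
  0x99B1 + 0x64A3 = 0x0FE54
One's-complement sum = 0xFE54.
Checksum = ~0xFE54 & 0xFFFF = 0x01AB.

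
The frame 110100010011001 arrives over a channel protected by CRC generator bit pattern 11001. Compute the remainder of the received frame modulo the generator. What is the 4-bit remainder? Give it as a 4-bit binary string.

0000

Modulo-2 division of 110100010011001 by 11001:
  pos 0: 11010 XOR 11001 = 00011
  pos 3: 11001 XOR 11001 = 00000
  pos 10: 11001 XOR 11001 = 00000
Remainder = 0000 (zero — the frame passes the CRC check).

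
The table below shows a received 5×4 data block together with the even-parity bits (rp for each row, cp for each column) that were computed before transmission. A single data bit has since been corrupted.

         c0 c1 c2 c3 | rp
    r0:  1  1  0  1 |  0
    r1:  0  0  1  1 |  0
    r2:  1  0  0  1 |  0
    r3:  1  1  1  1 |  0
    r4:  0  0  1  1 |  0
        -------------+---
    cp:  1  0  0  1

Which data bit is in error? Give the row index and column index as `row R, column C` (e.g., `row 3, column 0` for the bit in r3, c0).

Recompute each row's even parity and compare to rp:
  r0: data parity 1, sent rp 0 → mismatch
  r1: data parity 0, sent rp 0 → ok
  r2: data parity 0, sent rp 0 → ok
  r3: data parity 0, sent rp 0 → ok
  r4: data parity 0, sent rp 0 → ok
Recompute each column's even parity and compare to cp:
  c0: data parity 1, sent cp 1 → ok
  c1: data parity 0, sent cp 0 → ok
  c2: data parity 1, sent cp 0 → mismatch
  c3: data parity 1, sent cp 1 → ok
Exactly one row (r0) and one column (c2) fail → the flipped bit is at their intersection.

row 0, column 2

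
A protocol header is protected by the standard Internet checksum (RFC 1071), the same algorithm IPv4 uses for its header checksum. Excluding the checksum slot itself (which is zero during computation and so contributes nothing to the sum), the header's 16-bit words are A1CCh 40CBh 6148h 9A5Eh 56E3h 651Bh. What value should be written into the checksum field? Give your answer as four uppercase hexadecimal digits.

65C2

One's-complement addition (fold any carry out of bit 15 back into bit 0):
  0xA1CC + 0x40CB = 0x0E297
  0xE297 + 0x6148 = 0x143DF → wrap carry → 0x43E0
  0x43E0 + 0x9A5E = 0x0DE3E
  0xDE3E + 0x56E3 = 0x13521 → wrap carry → 0x3522
  0x3522 + 0x651B = 0x09A3D
One's-complement sum = 0x9A3D.
Checksum = ~0x9A3D & 0xFFFF = 0x65C2.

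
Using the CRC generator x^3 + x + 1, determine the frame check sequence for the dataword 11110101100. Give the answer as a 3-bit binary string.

Append 3 zeros: 11110101100000. Divide by 1011 (XOR where the leading bit is 1):
  pos 0: 1111 XOR 1011 = 0100
  pos 1: 1000 XOR 1011 = 0011
  pos 3: 1110 XOR 1011 = 0101
  pos 4: 1011 XOR 1011 = 0000
  pos 8: 1000 XOR 1011 = 0011
  pos 10: 1100 XOR 1011 = 0111
Remainder (last 3 bits) = 111. This is the CRC / FCS.

111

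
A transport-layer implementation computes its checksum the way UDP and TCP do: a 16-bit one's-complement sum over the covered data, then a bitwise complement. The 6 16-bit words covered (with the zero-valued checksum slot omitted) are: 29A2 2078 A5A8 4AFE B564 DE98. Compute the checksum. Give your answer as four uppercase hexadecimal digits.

One's-complement addition (fold any carry out of bit 15 back into bit 0):
  0x29A2 + 0x2078 = 0x04A1A
  0x4A1A + 0xA5A8 = 0x0EFC2
  0xEFC2 + 0x4AFE = 0x13AC0 → wrap carry → 0x3AC1
  0x3AC1 + 0xB564 = 0x0F025
  0xF025 + 0xDE98 = 0x1CEBD → wrap carry → 0xCEBE
One's-complement sum = 0xCEBE.
Checksum = ~0xCEBE & 0xFFFF = 0x3141.

3141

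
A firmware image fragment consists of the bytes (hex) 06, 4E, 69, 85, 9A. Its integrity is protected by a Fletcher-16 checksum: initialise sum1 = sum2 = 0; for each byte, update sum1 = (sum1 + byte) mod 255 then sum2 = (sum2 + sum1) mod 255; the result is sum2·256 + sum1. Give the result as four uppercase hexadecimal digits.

Running sums (mod 255):
  after byte 0 (06): sum1=6, sum2=6
  after byte 1 (4E): sum1=84, sum2=90
  after byte 2 (69): sum1=189, sum2=24
  after byte 3 (85): sum1=67, sum2=91
  after byte 4 (9A): sum1=221, sum2=57
Checksum = sum2·256 + sum1 = 57·256 + 221 = 14813 = 0x39DD.

39DD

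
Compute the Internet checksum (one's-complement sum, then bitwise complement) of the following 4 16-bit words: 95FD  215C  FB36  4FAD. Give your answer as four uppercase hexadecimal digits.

One's-complement addition (fold any carry out of bit 15 back into bit 0):
  0x95FD + 0x215C = 0x0B759
  0xB759 + 0xFB36 = 0x1B28F → wrap carry → 0xB290
  0xB290 + 0x4FAD = 0x1023D → wrap carry → 0x023E
One's-complement sum = 0x023E.
Checksum = ~0x023E & 0xFFFF = 0xFDC1.

FDC1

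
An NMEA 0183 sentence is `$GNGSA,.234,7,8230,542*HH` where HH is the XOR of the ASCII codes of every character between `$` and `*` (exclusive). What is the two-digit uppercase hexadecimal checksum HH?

XOR the ASCII codes of the payload characters:
  'G' = 0x47 → acc = 0x47
  'N' = 0x4E → acc = 0x09
  'G' = 0x47 → acc = 0x4E
  'S' = 0x53 → acc = 0x1D
  'A' = 0x41 → acc = 0x5C
  ',' = 0x2C → acc = 0x70
  '.' = 0x2E → acc = 0x5E
  '2' = 0x32 → acc = 0x6C
  '3' = 0x33 → acc = 0x5F
  '4' = 0x34 → acc = 0x6B
  ',' = 0x2C → acc = 0x47
  '7' = 0x37 → acc = 0x70
  ',' = 0x2C → acc = 0x5C
  '8' = 0x38 → acc = 0x64
  '2' = 0x32 → acc = 0x56
  '3' = 0x33 → acc = 0x65
  '0' = 0x30 → acc = 0x55
  ',' = 0x2C → acc = 0x79
  '5' = 0x35 → acc = 0x4C
  '4' = 0x34 → acc = 0x78
  '2' = 0x32 → acc = 0x4A
Checksum = 0x4A.

4A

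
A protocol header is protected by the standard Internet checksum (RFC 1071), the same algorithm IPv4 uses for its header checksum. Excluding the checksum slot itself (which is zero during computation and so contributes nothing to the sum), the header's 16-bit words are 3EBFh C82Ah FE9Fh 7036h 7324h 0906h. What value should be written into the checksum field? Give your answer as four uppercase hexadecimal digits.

0E15

One's-complement addition (fold any carry out of bit 15 back into bit 0):
  0x3EBF + 0xC82A = 0x106E9 → wrap carry → 0x06EA
  0x06EA + 0xFE9F = 0x10589 → wrap carry → 0x058A
  0x058A + 0x7036 = 0x075C0
  0x75C0 + 0x7324 = 0x0E8E4
  0xE8E4 + 0x0906 = 0x0F1EA
One's-complement sum = 0xF1EA.
Checksum = ~0xF1EA & 0xFFFF = 0x0E15.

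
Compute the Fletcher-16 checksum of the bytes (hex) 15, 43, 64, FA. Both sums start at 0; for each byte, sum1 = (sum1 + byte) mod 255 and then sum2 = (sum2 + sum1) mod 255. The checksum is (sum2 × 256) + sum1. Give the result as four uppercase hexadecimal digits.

E1B7

Running sums (mod 255):
  after byte 0 (15): sum1=21, sum2=21
  after byte 1 (43): sum1=88, sum2=109
  after byte 2 (64): sum1=188, sum2=42
  after byte 3 (FA): sum1=183, sum2=225
Checksum = sum2·256 + sum1 = 225·256 + 183 = 57783 = 0xE1B7.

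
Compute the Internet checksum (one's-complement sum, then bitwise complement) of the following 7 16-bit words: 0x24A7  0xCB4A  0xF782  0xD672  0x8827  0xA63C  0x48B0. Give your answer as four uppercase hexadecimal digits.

CB03

One's-complement addition (fold any carry out of bit 15 back into bit 0):
  0x24A7 + 0xCB4A = 0x0EFF1
  0xEFF1 + 0xF782 = 0x1E773 → wrap carry → 0xE774
  0xE774 + 0xD672 = 0x1BDE6 → wrap carry → 0xBDE7
  0xBDE7 + 0x8827 = 0x1460E → wrap carry → 0x460F
  0x460F + 0xA63C = 0x0EC4B
  0xEC4B + 0x48B0 = 0x134FB → wrap carry → 0x34FC
One's-complement sum = 0x34FC.
Checksum = ~0x34FC & 0xFFFF = 0xCB03.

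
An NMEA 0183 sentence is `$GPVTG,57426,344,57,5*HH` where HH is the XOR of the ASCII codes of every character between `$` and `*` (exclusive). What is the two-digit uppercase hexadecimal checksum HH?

XOR the ASCII codes of the payload characters:
  'G' = 0x47 → acc = 0x47
  'P' = 0x50 → acc = 0x17
  'V' = 0x56 → acc = 0x41
  'T' = 0x54 → acc = 0x15
  'G' = 0x47 → acc = 0x52
  ',' = 0x2C → acc = 0x7E
  '5' = 0x35 → acc = 0x4B
  '7' = 0x37 → acc = 0x7C
  '4' = 0x34 → acc = 0x48
  '2' = 0x32 → acc = 0x7A
  '6' = 0x36 → acc = 0x4C
  ',' = 0x2C → acc = 0x60
  '3' = 0x33 → acc = 0x53
  '4' = 0x34 → acc = 0x67
  '4' = 0x34 → acc = 0x53
  ',' = 0x2C → acc = 0x7F
  '5' = 0x35 → acc = 0x4A
  '7' = 0x37 → acc = 0x7D
  ',' = 0x2C → acc = 0x51
  '5' = 0x35 → acc = 0x64
Checksum = 0x64.

64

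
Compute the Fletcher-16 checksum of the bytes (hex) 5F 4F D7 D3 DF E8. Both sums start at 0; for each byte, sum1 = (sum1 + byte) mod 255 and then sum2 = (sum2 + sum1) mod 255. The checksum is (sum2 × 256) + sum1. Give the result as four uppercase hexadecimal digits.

Running sums (mod 255):
  after byte 0 (5F): sum1=95, sum2=95
  after byte 1 (4F): sum1=174, sum2=14
  after byte 2 (D7): sum1=134, sum2=148
  after byte 3 (D3): sum1=90, sum2=238
  after byte 4 (DF): sum1=58, sum2=41
  after byte 5 (E8): sum1=35, sum2=76
Checksum = sum2·256 + sum1 = 76·256 + 35 = 19491 = 0x4C23.

4C23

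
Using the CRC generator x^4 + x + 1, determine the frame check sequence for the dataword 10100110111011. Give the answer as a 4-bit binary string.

0101

Append 4 zeros: 101001101110110000. Divide by 10011 (XOR where the leading bit is 1):
  pos 0: 10100 XOR 10011 = 00111
  pos 2: 11111 XOR 10011 = 01100
  pos 3: 11000 XOR 10011 = 01011
  pos 4: 10111 XOR 10011 = 00100
  pos 6: 10011 XOR 10011 = 00000
  pos 12: 11000 XOR 10011 = 01011
  pos 13: 10110 XOR 10011 = 00101
Remainder (last 4 bits) = 0101. This is the CRC / FCS.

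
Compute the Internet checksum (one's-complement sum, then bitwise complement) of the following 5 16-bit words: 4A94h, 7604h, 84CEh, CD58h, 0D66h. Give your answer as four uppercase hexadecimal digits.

One's-complement addition (fold any carry out of bit 15 back into bit 0):
  0x4A94 + 0x7604 = 0x0C098
  0xC098 + 0x84CE = 0x14566 → wrap carry → 0x4567
  0x4567 + 0xCD58 = 0x112BF → wrap carry → 0x12C0
  0x12C0 + 0x0D66 = 0x02026
One's-complement sum = 0x2026.
Checksum = ~0x2026 & 0xFFFF = 0xDFD9.

DFD9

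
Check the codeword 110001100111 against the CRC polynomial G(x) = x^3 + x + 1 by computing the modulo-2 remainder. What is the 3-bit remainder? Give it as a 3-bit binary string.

000

Modulo-2 division of 110001100111 by 1011:
  pos 0: 1100 XOR 1011 = 0111
  pos 1: 1110 XOR 1011 = 0101
  pos 2: 1011 XOR 1011 = 0000
  pos 6: 1001 XOR 1011 = 0010
  pos 8: 1011 XOR 1011 = 0000
Remainder = 000 (zero — the frame passes the CRC check).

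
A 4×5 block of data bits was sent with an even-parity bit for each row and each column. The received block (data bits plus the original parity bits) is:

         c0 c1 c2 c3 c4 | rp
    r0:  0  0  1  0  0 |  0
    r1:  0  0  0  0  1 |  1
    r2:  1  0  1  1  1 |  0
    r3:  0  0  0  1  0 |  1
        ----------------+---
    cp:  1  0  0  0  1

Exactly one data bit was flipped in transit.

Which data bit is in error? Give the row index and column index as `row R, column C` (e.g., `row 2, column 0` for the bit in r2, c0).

row 0, column 4

Recompute each row's even parity and compare to rp:
  r0: data parity 1, sent rp 0 → mismatch
  r1: data parity 1, sent rp 1 → ok
  r2: data parity 0, sent rp 0 → ok
  r3: data parity 1, sent rp 1 → ok
Recompute each column's even parity and compare to cp:
  c0: data parity 1, sent cp 1 → ok
  c1: data parity 0, sent cp 0 → ok
  c2: data parity 0, sent cp 0 → ok
  c3: data parity 0, sent cp 0 → ok
  c4: data parity 0, sent cp 1 → mismatch
Exactly one row (r0) and one column (c4) fail → the flipped bit is at their intersection.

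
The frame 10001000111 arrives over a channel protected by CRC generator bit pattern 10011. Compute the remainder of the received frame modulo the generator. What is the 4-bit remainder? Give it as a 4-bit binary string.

1100

Modulo-2 division of 10001000111 by 10011:
  pos 0: 10001 XOR 10011 = 00010
  pos 3: 10000 XOR 10011 = 00011
  pos 6: 11111 XOR 10011 = 01100
Remainder = 1100 (nonzero — an error is detected).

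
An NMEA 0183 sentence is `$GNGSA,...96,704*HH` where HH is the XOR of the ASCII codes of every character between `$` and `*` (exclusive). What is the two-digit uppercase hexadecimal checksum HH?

4E

XOR the ASCII codes of the payload characters:
  'G' = 0x47 → acc = 0x47
  'N' = 0x4E → acc = 0x09
  'G' = 0x47 → acc = 0x4E
  'S' = 0x53 → acc = 0x1D
  'A' = 0x41 → acc = 0x5C
  ',' = 0x2C → acc = 0x70
  '.' = 0x2E → acc = 0x5E
  '.' = 0x2E → acc = 0x70
  '.' = 0x2E → acc = 0x5E
  '9' = 0x39 → acc = 0x67
  '6' = 0x36 → acc = 0x51
  ',' = 0x2C → acc = 0x7D
  '7' = 0x37 → acc = 0x4A
  '0' = 0x30 → acc = 0x7A
  '4' = 0x34 → acc = 0x4E
Checksum = 0x4E.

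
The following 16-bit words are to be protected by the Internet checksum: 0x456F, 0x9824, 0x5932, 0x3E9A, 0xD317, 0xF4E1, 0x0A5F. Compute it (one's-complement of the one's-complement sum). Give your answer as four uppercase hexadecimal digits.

One's-complement addition (fold any carry out of bit 15 back into bit 0):
  0x456F + 0x9824 = 0x0DD93
  0xDD93 + 0x5932 = 0x136C5 → wrap carry → 0x36C6
  0x36C6 + 0x3E9A = 0x07560
  0x7560 + 0xD317 = 0x14877 → wrap carry → 0x4878
  0x4878 + 0xF4E1 = 0x13D59 → wrap carry → 0x3D5A
  0x3D5A + 0x0A5F = 0x047B9
One's-complement sum = 0x47B9.
Checksum = ~0x47B9 & 0xFFFF = 0xB846.

B846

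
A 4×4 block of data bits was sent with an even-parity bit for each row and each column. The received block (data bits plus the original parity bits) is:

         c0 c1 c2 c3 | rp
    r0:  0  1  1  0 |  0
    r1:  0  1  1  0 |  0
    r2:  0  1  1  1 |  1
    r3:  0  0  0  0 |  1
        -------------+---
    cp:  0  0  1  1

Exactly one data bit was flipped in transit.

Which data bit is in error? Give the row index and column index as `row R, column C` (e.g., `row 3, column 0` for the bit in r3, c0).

row 3, column 1

Recompute each row's even parity and compare to rp:
  r0: data parity 0, sent rp 0 → ok
  r1: data parity 0, sent rp 0 → ok
  r2: data parity 1, sent rp 1 → ok
  r3: data parity 0, sent rp 1 → mismatch
Recompute each column's even parity and compare to cp:
  c0: data parity 0, sent cp 0 → ok
  c1: data parity 1, sent cp 0 → mismatch
  c2: data parity 1, sent cp 1 → ok
  c3: data parity 1, sent cp 1 → ok
Exactly one row (r3) and one column (c1) fail → the flipped bit is at their intersection.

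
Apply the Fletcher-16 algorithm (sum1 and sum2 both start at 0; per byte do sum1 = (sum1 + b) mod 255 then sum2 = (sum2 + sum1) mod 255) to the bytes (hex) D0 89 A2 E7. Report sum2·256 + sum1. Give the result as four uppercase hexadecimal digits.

0DE4

Running sums (mod 255):
  after byte 0 (D0): sum1=208, sum2=208
  after byte 1 (89): sum1=90, sum2=43
  after byte 2 (A2): sum1=252, sum2=40
  after byte 3 (E7): sum1=228, sum2=13
Checksum = sum2·256 + sum1 = 13·256 + 228 = 3556 = 0x0DE4.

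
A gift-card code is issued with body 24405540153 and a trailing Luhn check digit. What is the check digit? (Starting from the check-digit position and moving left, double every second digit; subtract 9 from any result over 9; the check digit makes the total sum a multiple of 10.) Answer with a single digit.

7

Partial digits right→left: 3 5 1 0 4 5 5 0 4 4 2
Double every second digit counting from the check-digit position (so the 1st, 3rd, 5th, ... of the partial from the right).
  doubled (with −9 where >9): 6 2 8 1 8 4 → sum 29
  kept as-is: 5 0 5 0 4 → sum 14
Total = 29 + 14 = 43.
Check digit = (10 − (43 mod 10)) mod 10 = 7.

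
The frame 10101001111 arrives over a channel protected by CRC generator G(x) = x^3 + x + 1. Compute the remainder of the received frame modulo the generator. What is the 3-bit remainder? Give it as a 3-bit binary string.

Modulo-2 division of 10101001111 by 1011:
  pos 0: 1010 XOR 1011 = 0001
  pos 3: 1100 XOR 1011 = 0111
  pos 4: 1111 XOR 1011 = 0100
  pos 5: 1001 XOR 1011 = 0010
  pos 7: 1011 XOR 1011 = 0000
Remainder = 000 (zero — the frame passes the CRC check).

000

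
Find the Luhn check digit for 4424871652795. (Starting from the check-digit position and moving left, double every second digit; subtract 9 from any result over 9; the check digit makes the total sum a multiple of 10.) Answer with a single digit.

Partial digits right→left: 5 9 7 2 5 6 1 7 8 4 2 4 4
Double every second digit counting from the check-digit position (so the 1st, 3rd, 5th, ... of the partial from the right).
  doubled (with −9 where >9): 1 5 1 2 7 4 8 → sum 28
  kept as-is: 9 2 6 7 4 4 → sum 32
Total = 28 + 32 = 60.
Check digit = (10 − (60 mod 10)) mod 10 = 0.

0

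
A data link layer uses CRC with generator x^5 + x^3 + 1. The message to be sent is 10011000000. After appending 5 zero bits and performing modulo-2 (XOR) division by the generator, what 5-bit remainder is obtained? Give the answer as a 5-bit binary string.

10111

Append 5 zeros: 1001100000000000. Divide by 101001 (XOR where the leading bit is 1):
  pos 0: 100110 XOR 101001 = 001111
  pos 2: 111100 XOR 101001 = 010101
  pos 3: 101010 XOR 101001 = 000011
  pos 7: 110000 XOR 101001 = 011001
  pos 8: 110010 XOR 101001 = 011011
  pos 9: 110110 XOR 101001 = 011111
  pos 10: 111110 XOR 101001 = 010111
Remainder (last 5 bits) = 10111. This is the CRC / FCS.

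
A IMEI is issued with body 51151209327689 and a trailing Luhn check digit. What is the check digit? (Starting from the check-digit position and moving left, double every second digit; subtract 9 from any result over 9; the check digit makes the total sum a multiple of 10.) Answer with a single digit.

3

Partial digits right→left: 9 8 6 7 2 3 9 0 2 1 5 1 1 5
Double every second digit counting from the check-digit position (so the 1st, 3rd, 5th, ... of the partial from the right).
  doubled (with −9 where >9): 9 3 4 9 4 1 2 → sum 32
  kept as-is: 8 7 3 0 1 1 5 → sum 25
Total = 32 + 25 = 57.
Check digit = (10 − (57 mod 10)) mod 10 = 3.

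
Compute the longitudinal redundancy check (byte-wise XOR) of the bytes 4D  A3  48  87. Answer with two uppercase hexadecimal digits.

XOR the bytes together:
  start with 0x4D
  0x4D ⊕ 0xA3 = 0xEE
  0xEE ⊕ 0x48 = 0xA6
  0xA6 ⊕ 0x87 = 0x21

21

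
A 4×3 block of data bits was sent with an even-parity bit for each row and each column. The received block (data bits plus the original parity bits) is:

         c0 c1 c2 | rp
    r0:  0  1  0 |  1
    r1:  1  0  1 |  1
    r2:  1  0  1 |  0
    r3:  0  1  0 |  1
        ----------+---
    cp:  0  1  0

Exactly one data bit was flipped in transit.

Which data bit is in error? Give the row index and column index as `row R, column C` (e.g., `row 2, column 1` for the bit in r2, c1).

Recompute each row's even parity and compare to rp:
  r0: data parity 1, sent rp 1 → ok
  r1: data parity 0, sent rp 1 → mismatch
  r2: data parity 0, sent rp 0 → ok
  r3: data parity 1, sent rp 1 → ok
Recompute each column's even parity and compare to cp:
  c0: data parity 0, sent cp 0 → ok
  c1: data parity 0, sent cp 1 → mismatch
  c2: data parity 0, sent cp 0 → ok
Exactly one row (r1) and one column (c1) fail → the flipped bit is at their intersection.

row 1, column 1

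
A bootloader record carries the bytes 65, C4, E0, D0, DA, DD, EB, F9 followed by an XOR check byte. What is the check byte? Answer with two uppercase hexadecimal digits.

84

XOR the bytes together:
  start with 0x65
  0x65 ⊕ 0xC4 = 0xA1
  0xA1 ⊕ 0xE0 = 0x41
  0x41 ⊕ 0xD0 = 0x91
  0x91 ⊕ 0xDA = 0x4B
  0x4B ⊕ 0xDD = 0x96
  0x96 ⊕ 0xEB = 0x7D
  0x7D ⊕ 0xF9 = 0x84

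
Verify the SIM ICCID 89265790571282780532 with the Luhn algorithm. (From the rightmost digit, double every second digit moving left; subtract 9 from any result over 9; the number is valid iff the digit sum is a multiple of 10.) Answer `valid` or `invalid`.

valid

From the right, keep odd positions and double even positions (subtract 9 from any doubled value over 9):
  doubled (positions 2,4,...): 6 0 5 7 2 1 9 1 4 7 → sum 42
  kept (positions 1,3,...): 2 5 8 2 2 7 0 7 6 9 → sum 48
Total = 90.
90 mod 10 = 0, so the number is valid.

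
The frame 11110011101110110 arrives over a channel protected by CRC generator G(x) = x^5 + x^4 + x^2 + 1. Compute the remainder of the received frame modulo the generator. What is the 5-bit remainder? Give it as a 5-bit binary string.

Modulo-2 division of 11110011101110110 by 110101:
  pos 0: 111100 XOR 110101 = 001001
  pos 2: 100111 XOR 110101 = 010010
  pos 3: 100101 XOR 110101 = 010000
  pos 4: 100000 XOR 110101 = 010101
  pos 5: 101011 XOR 110101 = 011110
  pos 6: 111101 XOR 110101 = 001000
  pos 8: 100010 XOR 110101 = 010111
  pos 9: 101111 XOR 110101 = 011010
  pos 10: 110101 XOR 110101 = 000000
Remainder = 00000 (zero — the frame passes the CRC check).

00000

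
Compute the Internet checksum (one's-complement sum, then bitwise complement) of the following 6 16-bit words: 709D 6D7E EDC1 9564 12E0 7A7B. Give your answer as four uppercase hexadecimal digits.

One's-complement addition (fold any carry out of bit 15 back into bit 0):
  0x709D + 0x6D7E = 0x0DE1B
  0xDE1B + 0xEDC1 = 0x1CBDC → wrap carry → 0xCBDD
  0xCBDD + 0x9564 = 0x16141 → wrap carry → 0x6142
  0x6142 + 0x12E0 = 0x07422
  0x7422 + 0x7A7B = 0x0EE9D
One's-complement sum = 0xEE9D.
Checksum = ~0xEE9D & 0xFFFF = 0x1162.

1162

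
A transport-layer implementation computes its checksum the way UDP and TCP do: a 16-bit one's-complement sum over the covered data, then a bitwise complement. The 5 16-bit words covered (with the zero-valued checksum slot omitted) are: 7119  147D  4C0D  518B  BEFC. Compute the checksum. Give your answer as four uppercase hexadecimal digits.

One's-complement addition (fold any carry out of bit 15 back into bit 0):
  0x7119 + 0x147D = 0x08596
  0x8596 + 0x4C0D = 0x0D1A3
  0xD1A3 + 0x518B = 0x1232E → wrap carry → 0x232F
  0x232F + 0xBEFC = 0x0E22B
One's-complement sum = 0xE22B.
Checksum = ~0xE22B & 0xFFFF = 0x1DD4.

1DD4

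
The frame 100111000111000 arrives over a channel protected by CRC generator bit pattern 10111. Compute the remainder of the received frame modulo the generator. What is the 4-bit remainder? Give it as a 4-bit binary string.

Modulo-2 division of 100111000111000 by 10111:
  pos 0: 10011 XOR 10111 = 00100
  pos 2: 10010 XOR 10111 = 00101
  pos 4: 10100 XOR 10111 = 00011
  pos 7: 11111 XOR 10111 = 01000
  pos 8: 10000 XOR 10111 = 00111
  pos 10: 11100 XOR 10111 = 01011
Remainder = 1011 (nonzero — an error is detected).

1011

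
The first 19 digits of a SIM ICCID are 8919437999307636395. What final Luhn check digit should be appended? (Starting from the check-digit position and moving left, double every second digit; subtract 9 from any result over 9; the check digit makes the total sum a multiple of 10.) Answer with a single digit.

Partial digits right→left: 5 9 3 6 3 6 7 0 3 9 9 9 7 3 4 9 1 9 8
Double every second digit counting from the check-digit position (so the 1st, 3rd, 5th, ... of the partial from the right).
  doubled (with −9 where >9): 1 6 6 5 6 9 5 8 2 7 → sum 55
  kept as-is: 9 6 6 0 9 9 3 9 9 → sum 60
Total = 55 + 60 = 115.
Check digit = (10 − (115 mod 10)) mod 10 = 5.

5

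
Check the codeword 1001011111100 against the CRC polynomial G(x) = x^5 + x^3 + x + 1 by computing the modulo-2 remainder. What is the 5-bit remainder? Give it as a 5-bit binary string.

00000

Modulo-2 division of 1001011111100 by 101011:
  pos 0: 100101 XOR 101011 = 001110
  pos 2: 111011 XOR 101011 = 010000
  pos 3: 100001 XOR 101011 = 001010
  pos 5: 101011 XOR 101011 = 000000
Remainder = 00000 (zero — the frame passes the CRC check).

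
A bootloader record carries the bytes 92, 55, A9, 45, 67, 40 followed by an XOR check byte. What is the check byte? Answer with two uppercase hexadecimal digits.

XOR the bytes together:
  start with 0x92
  0x92 ⊕ 0x55 = 0xC7
  0xC7 ⊕ 0xA9 = 0x6E
  0x6E ⊕ 0x45 = 0x2B
  0x2B ⊕ 0x67 = 0x4C
  0x4C ⊕ 0x40 = 0x0C

0C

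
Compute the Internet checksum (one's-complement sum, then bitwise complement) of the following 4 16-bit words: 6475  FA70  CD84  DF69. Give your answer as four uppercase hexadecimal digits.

F42A

One's-complement addition (fold any carry out of bit 15 back into bit 0):
  0x6475 + 0xFA70 = 0x15EE5 → wrap carry → 0x5EE6
  0x5EE6 + 0xCD84 = 0x12C6A → wrap carry → 0x2C6B
  0x2C6B + 0xDF69 = 0x10BD4 → wrap carry → 0x0BD5
One's-complement sum = 0x0BD5.
Checksum = ~0x0BD5 & 0xFFFF = 0xF42A.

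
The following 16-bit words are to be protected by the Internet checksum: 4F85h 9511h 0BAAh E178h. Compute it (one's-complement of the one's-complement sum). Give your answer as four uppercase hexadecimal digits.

2E46

One's-complement addition (fold any carry out of bit 15 back into bit 0):
  0x4F85 + 0x9511 = 0x0E496
  0xE496 + 0x0BAA = 0x0F040
  0xF040 + 0xE178 = 0x1D1B8 → wrap carry → 0xD1B9
One's-complement sum = 0xD1B9.
Checksum = ~0xD1B9 & 0xFFFF = 0x2E46.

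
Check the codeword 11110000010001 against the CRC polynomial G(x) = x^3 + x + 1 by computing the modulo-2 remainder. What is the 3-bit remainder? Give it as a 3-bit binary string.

Modulo-2 division of 11110000010001 by 1011:
  pos 0: 1111 XOR 1011 = 0100
  pos 1: 1000 XOR 1011 = 0011
  pos 3: 1100 XOR 1011 = 0111
  pos 4: 1110 XOR 1011 = 0101
  pos 5: 1010 XOR 1011 = 0001
  pos 8: 1100 XOR 1011 = 0111
  pos 9: 1110 XOR 1011 = 0101
  pos 10: 1011 XOR 1011 = 0000
Remainder = 000 (zero — the frame passes the CRC check).

000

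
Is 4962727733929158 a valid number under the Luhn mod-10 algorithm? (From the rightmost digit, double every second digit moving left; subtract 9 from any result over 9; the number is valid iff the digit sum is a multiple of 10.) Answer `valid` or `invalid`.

valid

From the right, keep odd positions and double even positions (subtract 9 from any doubled value over 9):
  doubled (positions 2,4,...): 1 9 9 6 5 5 3 8 → sum 46
  kept (positions 1,3,...): 8 1 2 3 7 2 2 9 → sum 34
Total = 80.
80 mod 10 = 0, so the number is valid.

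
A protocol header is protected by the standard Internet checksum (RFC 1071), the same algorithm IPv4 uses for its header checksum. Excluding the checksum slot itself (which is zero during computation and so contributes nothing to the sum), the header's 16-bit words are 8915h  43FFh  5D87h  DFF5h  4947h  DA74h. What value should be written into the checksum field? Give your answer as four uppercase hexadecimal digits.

One's-complement addition (fold any carry out of bit 15 back into bit 0):
  0x8915 + 0x43FF = 0x0CD14
  0xCD14 + 0x5D87 = 0x12A9B → wrap carry → 0x2A9C
  0x2A9C + 0xDFF5 = 0x10A91 → wrap carry → 0x0A92
  0x0A92 + 0x4947 = 0x053D9
  0x53D9 + 0xDA74 = 0x12E4D → wrap carry → 0x2E4E
One's-complement sum = 0x2E4E.
Checksum = ~0x2E4E & 0xFFFF = 0xD1B1.

D1B1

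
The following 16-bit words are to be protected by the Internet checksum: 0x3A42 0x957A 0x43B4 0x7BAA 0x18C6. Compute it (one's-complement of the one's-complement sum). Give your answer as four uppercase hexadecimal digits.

One's-complement addition (fold any carry out of bit 15 back into bit 0):
  0x3A42 + 0x957A = 0x0CFBC
  0xCFBC + 0x43B4 = 0x11370 → wrap carry → 0x1371
  0x1371 + 0x7BAA = 0x08F1B
  0x8F1B + 0x18C6 = 0x0A7E1
One's-complement sum = 0xA7E1.
Checksum = ~0xA7E1 & 0xFFFF = 0x581E.

581E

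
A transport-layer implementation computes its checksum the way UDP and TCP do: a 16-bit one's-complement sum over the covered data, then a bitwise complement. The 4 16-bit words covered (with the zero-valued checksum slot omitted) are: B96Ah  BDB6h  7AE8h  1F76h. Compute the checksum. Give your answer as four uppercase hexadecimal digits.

One's-complement addition (fold any carry out of bit 15 back into bit 0):
  0xB96A + 0xBDB6 = 0x17720 → wrap carry → 0x7721
  0x7721 + 0x7AE8 = 0x0F209
  0xF209 + 0x1F76 = 0x1117F → wrap carry → 0x1180
One's-complement sum = 0x1180.
Checksum = ~0x1180 & 0xFFFF = 0xEE7F.

EE7F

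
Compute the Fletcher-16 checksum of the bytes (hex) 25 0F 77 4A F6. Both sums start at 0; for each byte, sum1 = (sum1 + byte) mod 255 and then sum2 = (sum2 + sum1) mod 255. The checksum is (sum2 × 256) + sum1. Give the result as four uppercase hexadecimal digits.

Running sums (mod 255):
  after byte 0 (25): sum1=37, sum2=37
  after byte 1 (0F): sum1=52, sum2=89
  after byte 2 (77): sum1=171, sum2=5
  after byte 3 (4A): sum1=245, sum2=250
  after byte 4 (F6): sum1=236, sum2=231
Checksum = sum2·256 + sum1 = 231·256 + 236 = 59372 = 0xE7EC.

E7EC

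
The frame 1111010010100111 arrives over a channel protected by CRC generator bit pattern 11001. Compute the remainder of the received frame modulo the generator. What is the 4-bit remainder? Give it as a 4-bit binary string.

Modulo-2 division of 1111010010100111 by 11001:
  pos 0: 11110 XOR 11001 = 00111
  pos 2: 11110 XOR 11001 = 00111
  pos 4: 11101 XOR 11001 = 00100
  pos 6: 10001 XOR 11001 = 01000
  pos 7: 10000 XOR 11001 = 01001
  pos 8: 10010 XOR 11001 = 01011
  pos 9: 10111 XOR 11001 = 01110
  pos 10: 11101 XOR 11001 = 00100
Remainder = 1001 (nonzero — an error is detected).

1001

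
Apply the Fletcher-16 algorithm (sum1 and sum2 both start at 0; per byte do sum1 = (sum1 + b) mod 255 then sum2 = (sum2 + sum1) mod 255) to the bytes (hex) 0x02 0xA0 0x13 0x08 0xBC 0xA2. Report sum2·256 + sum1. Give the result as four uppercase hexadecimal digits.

AF1D

Running sums (mod 255):
  after byte 0 (0x02): sum1=2, sum2=2
  after byte 1 (0xA0): sum1=162, sum2=164
  after byte 2 (0x13): sum1=181, sum2=90
  after byte 3 (0x08): sum1=189, sum2=24
  after byte 4 (0xBC): sum1=122, sum2=146
  after byte 5 (0xA2): sum1=29, sum2=175
Checksum = sum2·256 + sum1 = 175·256 + 29 = 44829 = 0xAF1D.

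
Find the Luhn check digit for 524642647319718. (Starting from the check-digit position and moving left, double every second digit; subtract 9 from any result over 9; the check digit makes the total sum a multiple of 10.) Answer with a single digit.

4

Partial digits right→left: 8 1 7 9 1 3 7 4 6 2 4 6 4 2 5
Double every second digit counting from the check-digit position (so the 1st, 3rd, 5th, ... of the partial from the right).
  doubled (with −9 where >9): 7 5 2 5 3 8 8 1 → sum 39
  kept as-is: 1 9 3 4 2 6 2 → sum 27
Total = 39 + 27 = 66.
Check digit = (10 − (66 mod 10)) mod 10 = 4.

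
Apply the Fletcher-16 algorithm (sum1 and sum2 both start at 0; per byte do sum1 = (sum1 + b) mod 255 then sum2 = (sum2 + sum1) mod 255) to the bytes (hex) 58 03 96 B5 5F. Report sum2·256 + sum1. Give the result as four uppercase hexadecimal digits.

5407

Running sums (mod 255):
  after byte 0 (58): sum1=88, sum2=88
  after byte 1 (03): sum1=91, sum2=179
  after byte 2 (96): sum1=241, sum2=165
  after byte 3 (B5): sum1=167, sum2=77
  after byte 4 (5F): sum1=7, sum2=84
Checksum = sum2·256 + sum1 = 84·256 + 7 = 21511 = 0x5407.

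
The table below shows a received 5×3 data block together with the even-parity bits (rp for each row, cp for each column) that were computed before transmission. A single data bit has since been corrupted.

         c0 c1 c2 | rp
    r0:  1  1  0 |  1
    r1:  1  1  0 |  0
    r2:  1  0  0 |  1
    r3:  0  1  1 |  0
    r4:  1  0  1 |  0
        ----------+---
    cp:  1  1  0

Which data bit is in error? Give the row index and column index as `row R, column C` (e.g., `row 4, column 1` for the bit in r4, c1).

row 0, column 0

Recompute each row's even parity and compare to rp:
  r0: data parity 0, sent rp 1 → mismatch
  r1: data parity 0, sent rp 0 → ok
  r2: data parity 1, sent rp 1 → ok
  r3: data parity 0, sent rp 0 → ok
  r4: data parity 0, sent rp 0 → ok
Recompute each column's even parity and compare to cp:
  c0: data parity 0, sent cp 1 → mismatch
  c1: data parity 1, sent cp 1 → ok
  c2: data parity 0, sent cp 0 → ok
Exactly one row (r0) and one column (c0) fail → the flipped bit is at their intersection.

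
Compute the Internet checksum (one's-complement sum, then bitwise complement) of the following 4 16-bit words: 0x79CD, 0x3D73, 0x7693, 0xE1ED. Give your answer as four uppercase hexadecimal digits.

F03D

One's-complement addition (fold any carry out of bit 15 back into bit 0):
  0x79CD + 0x3D73 = 0x0B740
  0xB740 + 0x7693 = 0x12DD3 → wrap carry → 0x2DD4
  0x2DD4 + 0xE1ED = 0x10FC1 → wrap carry → 0x0FC2
One's-complement sum = 0x0FC2.
Checksum = ~0x0FC2 & 0xFFFF = 0xF03D.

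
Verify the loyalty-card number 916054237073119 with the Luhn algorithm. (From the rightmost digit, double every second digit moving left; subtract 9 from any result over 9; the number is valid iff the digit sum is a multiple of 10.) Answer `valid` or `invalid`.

valid

From the right, keep odd positions and double even positions (subtract 9 from any doubled value over 9):
  doubled (positions 2,4,...): 2 6 0 6 8 0 2 → sum 24
  kept (positions 1,3,...): 9 1 7 7 2 5 6 9 → sum 46
Total = 70.
70 mod 10 = 0, so the number is valid.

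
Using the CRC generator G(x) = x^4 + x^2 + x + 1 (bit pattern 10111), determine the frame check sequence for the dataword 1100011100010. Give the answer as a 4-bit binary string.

0011

Append 4 zeros: 11000111000100000. Divide by 10111 (XOR where the leading bit is 1):
  pos 0: 11000 XOR 10111 = 01111
  pos 1: 11111 XOR 10111 = 01000
  pos 2: 10001 XOR 10111 = 00110
  pos 4: 11010 XOR 10111 = 01101
  pos 5: 11010 XOR 10111 = 01101
  pos 6: 11010 XOR 10111 = 01101
  pos 7: 11011 XOR 10111 = 01100
  pos 8: 11000 XOR 10111 = 01111
  pos 9: 11110 XOR 10111 = 01001
  pos 10: 10010 XOR 10111 = 00101
  pos 12: 10100 XOR 10111 = 00011
Remainder (last 4 bits) = 0011. This is the CRC / FCS.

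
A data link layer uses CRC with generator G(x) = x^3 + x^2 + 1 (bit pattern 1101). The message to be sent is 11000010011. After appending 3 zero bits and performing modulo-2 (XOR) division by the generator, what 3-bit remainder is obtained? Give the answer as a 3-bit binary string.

110

Append 3 zeros: 11000010011000. Divide by 1101 (XOR where the leading bit is 1):
  pos 0: 1100 XOR 1101 = 0001
  pos 3: 1001 XOR 1101 = 0100
  pos 4: 1000 XOR 1101 = 0101
  pos 5: 1010 XOR 1101 = 0111
  pos 6: 1111 XOR 1101 = 0010
  pos 8: 1010 XOR 1101 = 0111
  pos 9: 1110 XOR 1101 = 0011
Remainder (last 3 bits) = 110. This is the CRC / FCS.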